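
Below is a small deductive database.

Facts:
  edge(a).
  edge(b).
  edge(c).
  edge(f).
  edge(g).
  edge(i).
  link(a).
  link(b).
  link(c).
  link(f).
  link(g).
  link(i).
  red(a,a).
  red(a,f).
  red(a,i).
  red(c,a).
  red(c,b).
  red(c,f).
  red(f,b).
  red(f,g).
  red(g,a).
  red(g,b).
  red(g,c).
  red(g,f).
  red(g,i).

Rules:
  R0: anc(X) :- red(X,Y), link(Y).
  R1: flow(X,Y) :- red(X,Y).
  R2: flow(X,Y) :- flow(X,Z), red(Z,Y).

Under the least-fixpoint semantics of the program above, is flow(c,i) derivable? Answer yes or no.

yes

round 1: derive flow(a,a) via R1 from red(a,a)
round 1: derive flow(a,f) via R1 from red(a,f)
round 1: derive flow(a,i) via R1 from red(a,i)
round 1: derive flow(c,a) via R1 from red(c,a)
round 1: derive flow(c,b) via R1 from red(c,b)
round 1: derive flow(c,f) via R1 from red(c,f)
round 1: derive flow(f,b) via R1 from red(f,b)
round 1: derive flow(f,g) via R1 from red(f,g)
round 1: derive flow(g,a) via R1 from red(g,a)
round 1: derive flow(g,b) via R1 from red(g,b)
round 1: derive flow(g,c) via R1 from red(g,c)
round 1: derive flow(g,f) via R1 from red(g,f)
round 1: derive flow(g,i) via R1 from red(g,i)
round 2: derive flow(a,b) via R2 from flow(a,f), red(f,b)
round 2: derive flow(a,g) via R2 from flow(a,f), red(f,g)
round 2: derive flow(c,g) via R2 from flow(c,f), red(f,g)
round 2: derive flow(c,i) via R2 from flow(c,a), red(a,i)
round 2: derive flow(f,a) via R2 from flow(f,g), red(g,a)
round 2: derive flow(f,c) via R2 from flow(f,g), red(g,c)
round 2: derive flow(f,f) via R2 from flow(f,g), red(g,f)
round 2: derive flow(f,i) via R2 from flow(f,g), red(g,i)
round 2: derive flow(g,g) via R2 from flow(g,f), red(f,g)
round 3: derive flow(a,c) via R2 from flow(a,g), red(g,c)
round 3: derive flow(c,c) via R2 from flow(c,g), red(g,c)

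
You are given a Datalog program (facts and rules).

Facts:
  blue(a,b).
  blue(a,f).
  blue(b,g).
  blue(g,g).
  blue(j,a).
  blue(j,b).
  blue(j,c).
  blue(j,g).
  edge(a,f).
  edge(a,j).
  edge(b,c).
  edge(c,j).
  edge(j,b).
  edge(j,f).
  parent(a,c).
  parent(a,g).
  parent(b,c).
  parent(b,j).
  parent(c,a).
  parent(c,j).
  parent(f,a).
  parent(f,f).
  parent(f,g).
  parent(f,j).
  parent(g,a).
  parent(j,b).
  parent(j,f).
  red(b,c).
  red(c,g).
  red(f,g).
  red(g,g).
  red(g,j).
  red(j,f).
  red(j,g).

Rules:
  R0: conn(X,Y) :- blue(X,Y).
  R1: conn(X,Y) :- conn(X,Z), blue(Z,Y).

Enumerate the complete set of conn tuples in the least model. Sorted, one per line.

conn(a,b)
conn(a,f)
conn(a,g)
conn(b,g)
conn(g,g)
conn(j,a)
conn(j,b)
conn(j,c)
conn(j,f)
conn(j,g)

round 1: derive conn(a,b) via R0 from blue(a,b)
round 1: derive conn(a,f) via R0 from blue(a,f)
round 1: derive conn(b,g) via R0 from blue(b,g)
round 1: derive conn(g,g) via R0 from blue(g,g)
round 1: derive conn(j,a) via R0 from blue(j,a)
round 1: derive conn(j,b) via R0 from blue(j,b)
round 1: derive conn(j,c) via R0 from blue(j,c)
round 1: derive conn(j,g) via R0 from blue(j,g)
round 2: derive conn(a,g) via R1 from conn(a,b), blue(b,g)
round 2: derive conn(j,f) via R1 from conn(j,a), blue(a,f)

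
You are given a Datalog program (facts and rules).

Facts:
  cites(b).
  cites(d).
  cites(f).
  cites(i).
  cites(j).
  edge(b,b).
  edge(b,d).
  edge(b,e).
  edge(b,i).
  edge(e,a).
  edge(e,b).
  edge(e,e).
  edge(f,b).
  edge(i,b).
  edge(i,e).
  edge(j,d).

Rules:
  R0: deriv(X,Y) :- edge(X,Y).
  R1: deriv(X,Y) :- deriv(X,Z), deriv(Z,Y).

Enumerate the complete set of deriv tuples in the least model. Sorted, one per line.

round 1: derive deriv(b,b) via R0 from edge(b,b)
round 1: derive deriv(b,d) via R0 from edge(b,d)
round 1: derive deriv(b,e) via R0 from edge(b,e)
round 1: derive deriv(b,i) via R0 from edge(b,i)
round 1: derive deriv(e,a) via R0 from edge(e,a)
round 1: derive deriv(e,b) via R0 from edge(e,b)
round 1: derive deriv(e,e) via R0 from edge(e,e)
round 1: derive deriv(f,b) via R0 from edge(f,b)
round 1: derive deriv(i,b) via R0 from edge(i,b)
round 1: derive deriv(i,e) via R0 from edge(i,e)
round 1: derive deriv(j,d) via R0 from edge(j,d)
round 2: derive deriv(b,a) via R1 from deriv(b,e), deriv(e,a)
round 2: derive deriv(e,d) via R1 from deriv(e,b), deriv(b,d)
round 2: derive deriv(e,i) via R1 from deriv(e,b), deriv(b,i)
round 2: derive deriv(f,d) via R1 from deriv(f,b), deriv(b,d)
round 2: derive deriv(f,e) via R1 from deriv(f,b), deriv(b,e)
round 2: derive deriv(f,i) via R1 from deriv(f,b), deriv(b,i)
round 2: derive deriv(i,a) via R1 from deriv(i,e), deriv(e,a)
round 2: derive deriv(i,d) via R1 from deriv(i,b), deriv(b,d)
round 2: derive deriv(i,i) via R1 from deriv(i,b), deriv(b,i)
round 3: derive deriv(f,a) via R1 from deriv(f,b), deriv(b,a)

deriv(b,a)
deriv(b,b)
deriv(b,d)
deriv(b,e)
deriv(b,i)
deriv(e,a)
deriv(e,b)
deriv(e,d)
deriv(e,e)
deriv(e,i)
deriv(f,a)
deriv(f,b)
deriv(f,d)
deriv(f,e)
deriv(f,i)
deriv(i,a)
deriv(i,b)
deriv(i,d)
deriv(i,e)
deriv(i,i)
deriv(j,d)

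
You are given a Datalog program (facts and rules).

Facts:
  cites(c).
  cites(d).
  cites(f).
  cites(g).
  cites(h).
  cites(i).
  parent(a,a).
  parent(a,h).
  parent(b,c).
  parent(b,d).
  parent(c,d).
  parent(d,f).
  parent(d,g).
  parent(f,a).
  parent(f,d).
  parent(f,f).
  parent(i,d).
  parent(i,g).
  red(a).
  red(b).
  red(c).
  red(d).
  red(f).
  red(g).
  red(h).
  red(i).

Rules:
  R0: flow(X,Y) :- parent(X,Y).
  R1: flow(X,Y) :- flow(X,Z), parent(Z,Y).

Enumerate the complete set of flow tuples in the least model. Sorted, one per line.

flow(a,a)
flow(a,h)
flow(b,a)
flow(b,c)
flow(b,d)
flow(b,f)
flow(b,g)
flow(b,h)
flow(c,a)
flow(c,d)
flow(c,f)
flow(c,g)
flow(c,h)
flow(d,a)
flow(d,d)
flow(d,f)
flow(d,g)
flow(d,h)
flow(f,a)
flow(f,d)
flow(f,f)
flow(f,g)
flow(f,h)
flow(i,a)
flow(i,d)
flow(i,f)
flow(i,g)
flow(i,h)

round 1: derive flow(a,a) via R0 from parent(a,a)
round 1: derive flow(a,h) via R0 from parent(a,h)
round 1: derive flow(b,c) via R0 from parent(b,c)
round 1: derive flow(b,d) via R0 from parent(b,d)
round 1: derive flow(c,d) via R0 from parent(c,d)
round 1: derive flow(d,f) via R0 from parent(d,f)
round 1: derive flow(d,g) via R0 from parent(d,g)
round 1: derive flow(f,a) via R0 from parent(f,a)
round 1: derive flow(f,d) via R0 from parent(f,d)
round 1: derive flow(f,f) via R0 from parent(f,f)
round 1: derive flow(i,d) via R0 from parent(i,d)
round 1: derive flow(i,g) via R0 from parent(i,g)
round 2: derive flow(b,f) via R1 from flow(b,d), parent(d,f)
round 2: derive flow(b,g) via R1 from flow(b,d), parent(d,g)
round 2: derive flow(c,f) via R1 from flow(c,d), parent(d,f)
round 2: derive flow(c,g) via R1 from flow(c,d), parent(d,g)
round 2: derive flow(d,a) via R1 from flow(d,f), parent(f,a)
round 2: derive flow(d,d) via R1 from flow(d,f), parent(f,d)
round 2: derive flow(f,g) via R1 from flow(f,d), parent(d,g)
round 2: derive flow(f,h) via R1 from flow(f,a), parent(a,h)
round 2: derive flow(i,f) via R1 from flow(i,d), parent(d,f)
round 3: derive flow(b,a) via R1 from flow(b,f), parent(f,a)
round 3: derive flow(c,a) via R1 from flow(c,f), parent(f,a)
round 3: derive flow(d,h) via R1 from flow(d,a), parent(a,h)
round 3: derive flow(i,a) via R1 from flow(i,f), parent(f,a)
round 4: derive flow(b,h) via R1 from flow(b,a), parent(a,h)
round 4: derive flow(c,h) via R1 from flow(c,a), parent(a,h)
round 4: derive flow(i,h) via R1 from flow(i,a), parent(a,h)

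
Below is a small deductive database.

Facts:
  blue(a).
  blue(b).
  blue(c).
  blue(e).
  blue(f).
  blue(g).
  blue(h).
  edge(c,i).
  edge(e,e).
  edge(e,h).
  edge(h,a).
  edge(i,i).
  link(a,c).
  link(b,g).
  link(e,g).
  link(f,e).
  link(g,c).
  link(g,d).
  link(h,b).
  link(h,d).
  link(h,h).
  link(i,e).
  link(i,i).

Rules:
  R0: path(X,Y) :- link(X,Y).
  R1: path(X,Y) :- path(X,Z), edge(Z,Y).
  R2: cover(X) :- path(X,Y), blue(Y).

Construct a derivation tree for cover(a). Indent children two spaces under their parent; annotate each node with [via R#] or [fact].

round 1: derive path(a,c) via R0 from link(a,c)
round 1: derive path(b,g) via R0 from link(b,g)
round 1: derive path(e,g) via R0 from link(e,g)
round 1: derive path(f,e) via R0 from link(f,e)
round 1: derive path(g,c) via R0 from link(g,c)
round 1: derive path(g,d) via R0 from link(g,d)
round 1: derive path(h,b) via R0 from link(h,b)
round 1: derive path(h,d) via R0 from link(h,d)
round 1: derive path(h,h) via R0 from link(h,h)
round 1: derive path(i,e) via R0 from link(i,e)
round 1: derive path(i,i) via R0 from link(i,i)
round 2: derive path(a,i) via R1 from path(a,c), edge(c,i)
round 2: derive path(f,h) via R1 from path(f,e), edge(e,h)
round 2: derive path(g,i) via R1 from path(g,c), edge(c,i)
round 2: derive path(h,a) via R1 from path(h,h), edge(h,a)
round 2: derive path(i,h) via R1 from path(i,e), edge(e,h)
round 2: derive cover(a) via R2 from path(a,c), blue(c)
round 2: derive cover(b) via R2 from path(b,g), blue(g)
round 2: derive cover(e) via R2 from path(e,g), blue(g)
round 2: derive cover(f) via R2 from path(f,e), blue(e)
round 2: derive cover(g) via R2 from path(g,c), blue(c)
round 2: derive cover(h) via R2 from path(h,b), blue(b)
round 2: derive cover(i) via R2 from path(i,e), blue(e)
round 3: derive path(f,a) via R1 from path(f,h), edge(h,a)
round 3: derive path(i,a) via R1 from path(i,h), edge(h,a)

cover(a)  [via R2]
  path(a,c)  [via R0]
    link(a,c)  [fact]
  blue(c)  [fact]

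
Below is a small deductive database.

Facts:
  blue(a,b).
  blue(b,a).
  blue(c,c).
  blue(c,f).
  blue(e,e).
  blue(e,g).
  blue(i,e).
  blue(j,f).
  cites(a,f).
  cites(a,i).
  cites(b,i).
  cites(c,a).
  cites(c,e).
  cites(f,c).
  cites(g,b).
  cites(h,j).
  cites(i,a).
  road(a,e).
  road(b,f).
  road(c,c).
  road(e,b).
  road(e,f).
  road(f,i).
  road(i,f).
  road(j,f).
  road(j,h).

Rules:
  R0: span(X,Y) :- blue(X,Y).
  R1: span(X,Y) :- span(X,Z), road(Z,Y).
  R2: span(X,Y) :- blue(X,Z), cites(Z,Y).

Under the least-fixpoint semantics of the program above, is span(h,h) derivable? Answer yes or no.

round 1: derive span(a,b) via R0 from blue(a,b)
round 1: derive span(b,a) via R0 from blue(b,a)
round 1: derive span(c,c) via R0 from blue(c,c)
round 1: derive span(c,f) via R0 from blue(c,f)
round 1: derive span(e,e) via R0 from blue(e,e)
round 1: derive span(e,g) via R0 from blue(e,g)
round 1: derive span(i,e) via R0 from blue(i,e)
round 1: derive span(j,f) via R0 from blue(j,f)
round 1: derive span(a,i) via R2 from blue(a,b), cites(b,i)
round 1: derive span(b,f) via R2 from blue(b,a), cites(a,f)
round 1: derive span(b,i) via R2 from blue(b,a), cites(a,i)
round 1: derive span(c,a) via R2 from blue(c,c), cites(c,a)
round 1: derive span(c,e) via R2 from blue(c,c), cites(c,e)
round 1: derive span(e,b) via R2 from blue(e,g), cites(g,b)
round 1: derive span(j,c) via R2 from blue(j,f), cites(f,c)
round 2: derive span(a,f) via R1 from span(a,b), road(b,f)
round 2: derive span(b,e) via R1 from span(b,a), road(a,e)
round 2: derive span(c,b) via R1 from span(c,e), road(e,b)
round 2: derive span(c,i) via R1 from span(c,f), road(f,i)
round 2: derive span(e,f) via R1 from span(e,b), road(b,f)
round 2: derive span(i,b) via R1 from span(i,e), road(e,b)
round 2: derive span(i,f) via R1 from span(i,e), road(e,f)
round 2: derive span(j,i) via R1 from span(j,f), road(f,i)
round 3: derive span(b,b) via R1 from span(b,e), road(e,b)
round 3: derive span(e,i) via R1 from span(e,f), road(f,i)
round 3: derive span(i,i) via R1 from span(i,f), road(f,i)

no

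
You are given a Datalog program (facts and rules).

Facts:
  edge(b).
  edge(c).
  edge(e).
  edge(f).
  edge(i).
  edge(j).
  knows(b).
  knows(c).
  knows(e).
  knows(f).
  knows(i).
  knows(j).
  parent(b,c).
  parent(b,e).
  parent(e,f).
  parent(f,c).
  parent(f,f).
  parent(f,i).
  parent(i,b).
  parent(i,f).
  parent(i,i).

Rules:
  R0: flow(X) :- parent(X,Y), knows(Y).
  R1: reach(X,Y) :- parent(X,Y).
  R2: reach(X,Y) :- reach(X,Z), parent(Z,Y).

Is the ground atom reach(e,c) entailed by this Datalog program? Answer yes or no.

round 1: derive reach(b,c) via R1 from parent(b,c)
round 1: derive reach(b,e) via R1 from parent(b,e)
round 1: derive reach(e,f) via R1 from parent(e,f)
round 1: derive reach(f,c) via R1 from parent(f,c)
round 1: derive reach(f,f) via R1 from parent(f,f)
round 1: derive reach(f,i) via R1 from parent(f,i)
round 1: derive reach(i,b) via R1 from parent(i,b)
round 1: derive reach(i,f) via R1 from parent(i,f)
round 1: derive reach(i,i) via R1 from parent(i,i)
round 2: derive reach(b,f) via R2 from reach(b,e), parent(e,f)
round 2: derive reach(e,c) via R2 from reach(e,f), parent(f,c)
round 2: derive reach(e,i) via R2 from reach(e,f), parent(f,i)
round 2: derive reach(f,b) via R2 from reach(f,i), parent(i,b)
round 2: derive reach(i,c) via R2 from reach(i,b), parent(b,c)
round 2: derive reach(i,e) via R2 from reach(i,b), parent(b,e)
round 3: derive reach(b,i) via R2 from reach(b,f), parent(f,i)
round 3: derive reach(e,b) via R2 from reach(e,i), parent(i,b)
round 3: derive reach(f,e) via R2 from reach(f,b), parent(b,e)
round 4: derive reach(b,b) via R2 from reach(b,i), parent(i,b)
round 4: derive reach(e,e) via R2 from reach(e,b), parent(b,e)

yes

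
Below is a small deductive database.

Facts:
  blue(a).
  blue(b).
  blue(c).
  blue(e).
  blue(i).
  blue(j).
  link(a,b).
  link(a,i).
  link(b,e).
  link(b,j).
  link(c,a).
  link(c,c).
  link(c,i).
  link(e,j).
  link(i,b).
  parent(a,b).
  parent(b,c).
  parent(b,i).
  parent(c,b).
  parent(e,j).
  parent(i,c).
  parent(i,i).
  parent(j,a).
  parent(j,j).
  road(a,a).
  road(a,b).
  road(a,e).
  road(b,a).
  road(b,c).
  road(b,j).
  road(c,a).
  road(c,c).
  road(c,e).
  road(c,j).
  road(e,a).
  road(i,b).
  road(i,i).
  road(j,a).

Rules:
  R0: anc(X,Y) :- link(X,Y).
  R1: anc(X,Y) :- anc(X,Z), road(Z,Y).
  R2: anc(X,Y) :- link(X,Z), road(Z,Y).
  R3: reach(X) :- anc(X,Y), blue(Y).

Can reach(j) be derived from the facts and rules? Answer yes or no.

round 1: derive anc(a,b) via R0 from link(a,b)
round 1: derive anc(a,i) via R0 from link(a,i)
round 1: derive anc(b,e) via R0 from link(b,e)
round 1: derive anc(b,j) via R0 from link(b,j)
round 1: derive anc(c,a) via R0 from link(c,a)
round 1: derive anc(c,c) via R0 from link(c,c)
round 1: derive anc(c,i) via R0 from link(c,i)
round 1: derive anc(e,j) via R0 from link(e,j)
round 1: derive anc(i,b) via R0 from link(i,b)
round 1: derive anc(a,a) via R2 from link(a,b), road(b,a)
round 1: derive anc(a,c) via R2 from link(a,b), road(b,c)
round 1: derive anc(a,j) via R2 from link(a,b), road(b,j)
round 1: derive anc(b,a) via R2 from link(b,e), road(e,a)
round 1: derive anc(c,b) via R2 from link(c,a), road(a,b)
round 1: derive anc(c,e) via R2 from link(c,a), road(a,e)
round 1: derive anc(c,j) via R2 from link(c,c), road(c,j)
round 1: derive anc(e,a) via R2 from link(e,j), road(j,a)
round 1: derive anc(i,a) via R2 from link(i,b), road(b,a)
round 1: derive anc(i,c) via R2 from link(i,b), road(b,c)
round 1: derive anc(i,j) via R2 from link(i,b), road(b,j)
round 2: derive anc(a,e) via R1 from anc(a,a), road(a,e)
round 2: derive anc(b,b) via R1 from anc(b,a), road(a,b)
round 2: derive anc(e,b) via R1 from anc(e,a), road(a,b)
round 2: derive anc(e,e) via R1 from anc(e,a), road(a,e)
round 2: derive anc(i,e) via R1 from anc(i,a), road(a,e)
round 2: derive reach(a) via R3 from anc(a,a), blue(a)
round 2: derive reach(b) via R3 from anc(b,a), blue(a)
round 2: derive reach(c) via R3 from anc(c,a), blue(a)
round 2: derive reach(e) via R3 from anc(e,a), blue(a)
round 2: derive reach(i) via R3 from anc(i,a), blue(a)
round 3: derive anc(b,c) via R1 from anc(b,b), road(b,c)
round 3: derive anc(e,c) via R1 from anc(e,b), road(b,c)

no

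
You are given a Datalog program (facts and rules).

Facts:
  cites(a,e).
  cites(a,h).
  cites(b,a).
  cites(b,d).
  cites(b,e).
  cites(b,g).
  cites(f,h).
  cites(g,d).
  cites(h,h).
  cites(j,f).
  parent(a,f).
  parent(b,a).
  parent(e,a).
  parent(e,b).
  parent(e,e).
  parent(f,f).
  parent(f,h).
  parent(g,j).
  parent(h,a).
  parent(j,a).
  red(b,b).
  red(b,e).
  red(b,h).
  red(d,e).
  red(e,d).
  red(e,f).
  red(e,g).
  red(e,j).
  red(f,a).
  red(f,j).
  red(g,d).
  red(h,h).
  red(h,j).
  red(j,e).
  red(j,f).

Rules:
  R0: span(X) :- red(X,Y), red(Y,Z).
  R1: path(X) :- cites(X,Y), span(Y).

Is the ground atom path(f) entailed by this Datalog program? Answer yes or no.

yes

round 1: derive span(b) via R0 from red(b,b), red(b,b)
round 1: derive span(d) via R0 from red(d,e), red(e,d)
round 1: derive span(e) via R0 from red(e,d), red(d,e)
round 1: derive span(f) via R0 from red(f,j), red(j,e)
round 1: derive span(g) via R0 from red(g,d), red(d,e)
round 1: derive span(h) via R0 from red(h,h), red(h,h)
round 1: derive span(j) via R0 from red(j,e), red(e,d)
round 2: derive path(a) via R1 from cites(a,e), span(e)
round 2: derive path(b) via R1 from cites(b,d), span(d)
round 2: derive path(f) via R1 from cites(f,h), span(h)
round 2: derive path(g) via R1 from cites(g,d), span(d)
round 2: derive path(h) via R1 from cites(h,h), span(h)
round 2: derive path(j) via R1 from cites(j,f), span(f)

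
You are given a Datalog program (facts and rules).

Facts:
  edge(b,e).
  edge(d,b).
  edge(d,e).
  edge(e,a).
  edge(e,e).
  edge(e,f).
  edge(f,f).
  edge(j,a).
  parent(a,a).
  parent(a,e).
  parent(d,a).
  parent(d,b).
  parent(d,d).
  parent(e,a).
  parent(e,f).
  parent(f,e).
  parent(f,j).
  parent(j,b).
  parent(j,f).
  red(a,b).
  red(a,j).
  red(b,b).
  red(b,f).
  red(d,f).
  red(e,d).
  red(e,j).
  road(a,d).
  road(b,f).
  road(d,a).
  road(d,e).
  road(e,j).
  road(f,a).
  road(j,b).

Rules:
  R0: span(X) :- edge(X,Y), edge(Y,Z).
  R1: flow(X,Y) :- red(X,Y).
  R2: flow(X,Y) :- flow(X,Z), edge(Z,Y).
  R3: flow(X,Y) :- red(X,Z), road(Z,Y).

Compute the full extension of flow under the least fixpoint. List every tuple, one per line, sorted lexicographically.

flow(a,a)
flow(a,b)
flow(a,e)
flow(a,f)
flow(a,j)
flow(b,a)
flow(b,b)
flow(b,e)
flow(b,f)
flow(d,a)
flow(d,f)
flow(e,a)
flow(e,b)
flow(e,d)
flow(e,e)
flow(e,f)
flow(e,j)

round 1: derive flow(a,b) via R1 from red(a,b)
round 1: derive flow(a,j) via R1 from red(a,j)
round 1: derive flow(b,b) via R1 from red(b,b)
round 1: derive flow(b,f) via R1 from red(b,f)
round 1: derive flow(d,f) via R1 from red(d,f)
round 1: derive flow(e,d) via R1 from red(e,d)
round 1: derive flow(e,j) via R1 from red(e,j)
round 1: derive flow(a,f) via R3 from red(a,b), road(b,f)
round 1: derive flow(b,a) via R3 from red(b,f), road(f,a)
round 1: derive flow(d,a) via R3 from red(d,f), road(f,a)
round 1: derive flow(e,a) via R3 from red(e,d), road(d,a)
round 1: derive flow(e,b) via R3 from red(e,j), road(j,b)
round 1: derive flow(e,e) via R3 from red(e,d), road(d,e)
round 2: derive flow(a,a) via R2 from flow(a,j), edge(j,a)
round 2: derive flow(a,e) via R2 from flow(a,b), edge(b,e)
round 2: derive flow(b,e) via R2 from flow(b,b), edge(b,e)
round 2: derive flow(e,f) via R2 from flow(e,e), edge(e,f)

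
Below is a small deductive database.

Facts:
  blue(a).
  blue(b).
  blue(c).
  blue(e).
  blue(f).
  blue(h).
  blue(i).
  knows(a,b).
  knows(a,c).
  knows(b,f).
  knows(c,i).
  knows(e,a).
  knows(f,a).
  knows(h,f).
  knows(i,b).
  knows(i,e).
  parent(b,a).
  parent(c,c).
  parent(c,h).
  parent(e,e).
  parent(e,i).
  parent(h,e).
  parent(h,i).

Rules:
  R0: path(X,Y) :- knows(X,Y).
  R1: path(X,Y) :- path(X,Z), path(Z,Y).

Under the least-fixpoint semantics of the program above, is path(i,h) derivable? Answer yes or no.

no

round 1: derive path(a,b) via R0 from knows(a,b)
round 1: derive path(a,c) via R0 from knows(a,c)
round 1: derive path(b,f) via R0 from knows(b,f)
round 1: derive path(c,i) via R0 from knows(c,i)
round 1: derive path(e,a) via R0 from knows(e,a)
round 1: derive path(f,a) via R0 from knows(f,a)
round 1: derive path(h,f) via R0 from knows(h,f)
round 1: derive path(i,b) via R0 from knows(i,b)
round 1: derive path(i,e) via R0 from knows(i,e)
round 2: derive path(a,f) via R1 from path(a,b), path(b,f)
round 2: derive path(a,i) via R1 from path(a,c), path(c,i)
round 2: derive path(b,a) via R1 from path(b,f), path(f,a)
round 2: derive path(c,b) via R1 from path(c,i), path(i,b)
round 2: derive path(c,e) via R1 from path(c,i), path(i,e)
round 2: derive path(e,b) via R1 from path(e,a), path(a,b)
round 2: derive path(e,c) via R1 from path(e,a), path(a,c)
round 2: derive path(f,b) via R1 from path(f,a), path(a,b)
round 2: derive path(f,c) via R1 from path(f,a), path(a,c)
round 2: derive path(h,a) via R1 from path(h,f), path(f,a)
round 2: derive path(i,a) via R1 from path(i,e), path(e,a)
round 2: derive path(i,f) via R1 from path(i,b), path(b,f)
round 3: derive path(a,a) via R1 from path(a,b), path(b,a)
round 3: derive path(a,e) via R1 from path(a,c), path(c,e)
round 3: derive path(b,b) via R1 from path(b,a), path(a,b)
round 3: derive path(b,c) via R1 from path(b,a), path(a,c)
round 3: derive path(b,i) via R1 from path(b,a), path(a,i)
round 3: derive path(c,a) via R1 from path(c,b), path(b,a)
round 3: derive path(c,c) via R1 from path(c,e), path(e,c)
round 3: derive path(c,f) via R1 from path(c,b), path(b,f)
round 3: derive path(e,e) via R1 from path(e,c), path(c,e)
round 3: derive path(e,f) via R1 from path(e,a), path(a,f)
round 3: derive path(e,i) via R1 from path(e,a), path(a,i)
round 3: derive path(f,e) via R1 from path(f,c), path(c,e)
round 3: derive path(f,f) via R1 from path(f,a), path(a,f)
round 3: derive path(f,i) via R1 from path(f,a), path(a,i)
round 3: derive path(h,b) via R1 from path(h,a), path(a,b)
round 3: derive path(h,c) via R1 from path(h,a), path(a,c)
round 3: derive path(h,i) via R1 from path(h,a), path(a,i)
round 3: derive path(i,c) via R1 from path(i,a), path(a,c)
round 3: derive path(i,i) via R1 from path(i,a), path(a,i)
round 4: derive path(b,e) via R1 from path(b,a), path(a,e)
round 4: derive path(h,e) via R1 from path(h,a), path(a,e)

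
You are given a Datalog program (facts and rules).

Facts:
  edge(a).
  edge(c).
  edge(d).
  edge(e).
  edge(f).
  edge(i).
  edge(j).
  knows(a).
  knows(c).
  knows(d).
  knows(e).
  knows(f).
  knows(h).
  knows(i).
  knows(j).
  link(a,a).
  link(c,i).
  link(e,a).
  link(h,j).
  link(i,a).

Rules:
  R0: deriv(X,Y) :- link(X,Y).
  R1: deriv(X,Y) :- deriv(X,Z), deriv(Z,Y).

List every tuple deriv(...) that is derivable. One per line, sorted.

round 1: derive deriv(a,a) via R0 from link(a,a)
round 1: derive deriv(c,i) via R0 from link(c,i)
round 1: derive deriv(e,a) via R0 from link(e,a)
round 1: derive deriv(h,j) via R0 from link(h,j)
round 1: derive deriv(i,a) via R0 from link(i,a)
round 2: derive deriv(c,a) via R1 from deriv(c,i), deriv(i,a)

deriv(a,a)
deriv(c,a)
deriv(c,i)
deriv(e,a)
deriv(h,j)
deriv(i,a)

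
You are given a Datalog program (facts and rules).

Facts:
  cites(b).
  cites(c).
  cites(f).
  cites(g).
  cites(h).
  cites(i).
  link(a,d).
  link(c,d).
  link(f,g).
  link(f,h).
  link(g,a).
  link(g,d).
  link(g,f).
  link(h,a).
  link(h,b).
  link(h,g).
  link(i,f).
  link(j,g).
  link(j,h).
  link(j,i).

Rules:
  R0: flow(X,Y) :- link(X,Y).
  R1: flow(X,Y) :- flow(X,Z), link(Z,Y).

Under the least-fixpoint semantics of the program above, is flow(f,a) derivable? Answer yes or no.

yes

round 1: derive flow(a,d) via R0 from link(a,d)
round 1: derive flow(c,d) via R0 from link(c,d)
round 1: derive flow(f,g) via R0 from link(f,g)
round 1: derive flow(f,h) via R0 from link(f,h)
round 1: derive flow(g,a) via R0 from link(g,a)
round 1: derive flow(g,d) via R0 from link(g,d)
round 1: derive flow(g,f) via R0 from link(g,f)
round 1: derive flow(h,a) via R0 from link(h,a)
round 1: derive flow(h,b) via R0 from link(h,b)
round 1: derive flow(h,g) via R0 from link(h,g)
round 1: derive flow(i,f) via R0 from link(i,f)
round 1: derive flow(j,g) via R0 from link(j,g)
round 1: derive flow(j,h) via R0 from link(j,h)
round 1: derive flow(j,i) via R0 from link(j,i)
round 2: derive flow(f,a) via R1 from flow(f,g), link(g,a)
round 2: derive flow(f,b) via R1 from flow(f,h), link(h,b)
round 2: derive flow(f,d) via R1 from flow(f,g), link(g,d)
round 2: derive flow(f,f) via R1 from flow(f,g), link(g,f)
round 2: derive flow(g,g) via R1 from flow(g,f), link(f,g)
round 2: derive flow(g,h) via R1 from flow(g,f), link(f,h)
round 2: derive flow(h,d) via R1 from flow(h,a), link(a,d)
round 2: derive flow(h,f) via R1 from flow(h,g), link(g,f)
round 2: derive flow(i,g) via R1 from flow(i,f), link(f,g)
round 2: derive flow(i,h) via R1 from flow(i,f), link(f,h)
round 2: derive flow(j,a) via R1 from flow(j,g), link(g,a)
round 2: derive flow(j,b) via R1 from flow(j,h), link(h,b)
round 2: derive flow(j,d) via R1 from flow(j,g), link(g,d)
round 2: derive flow(j,f) via R1 from flow(j,g), link(g,f)
round 3: derive flow(g,b) via R1 from flow(g,h), link(h,b)
round 3: derive flow(h,h) via R1 from flow(h,f), link(f,h)
round 3: derive flow(i,a) via R1 from flow(i,g), link(g,a)
round 3: derive flow(i,b) via R1 from flow(i,h), link(h,b)
round 3: derive flow(i,d) via R1 from flow(i,g), link(g,d)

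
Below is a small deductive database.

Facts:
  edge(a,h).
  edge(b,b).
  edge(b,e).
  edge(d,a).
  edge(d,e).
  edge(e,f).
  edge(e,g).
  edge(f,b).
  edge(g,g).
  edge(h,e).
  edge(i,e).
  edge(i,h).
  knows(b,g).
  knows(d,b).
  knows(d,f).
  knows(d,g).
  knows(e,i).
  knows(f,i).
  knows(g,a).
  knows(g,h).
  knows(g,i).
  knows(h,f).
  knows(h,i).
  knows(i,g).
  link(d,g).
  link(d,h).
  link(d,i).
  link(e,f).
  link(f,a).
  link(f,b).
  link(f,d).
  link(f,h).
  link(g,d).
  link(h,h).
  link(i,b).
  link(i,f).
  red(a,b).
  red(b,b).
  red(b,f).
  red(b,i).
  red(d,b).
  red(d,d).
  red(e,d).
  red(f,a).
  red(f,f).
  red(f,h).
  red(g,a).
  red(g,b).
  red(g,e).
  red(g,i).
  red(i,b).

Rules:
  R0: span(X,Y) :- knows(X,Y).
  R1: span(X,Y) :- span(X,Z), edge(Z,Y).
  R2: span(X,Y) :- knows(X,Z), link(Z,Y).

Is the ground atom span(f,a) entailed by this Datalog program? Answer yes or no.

round 1: derive span(b,g) via R0 from knows(b,g)
round 1: derive span(d,b) via R0 from knows(d,b)
round 1: derive span(d,f) via R0 from knows(d,f)
round 1: derive span(d,g) via R0 from knows(d,g)
round 1: derive span(e,i) via R0 from knows(e,i)
round 1: derive span(f,i) via R0 from knows(f,i)
round 1: derive span(g,a) via R0 from knows(g,a)
round 1: derive span(g,h) via R0 from knows(g,h)
round 1: derive span(g,i) via R0 from knows(g,i)
round 1: derive span(h,f) via R0 from knows(h,f)
round 1: derive span(h,i) via R0 from knows(h,i)
round 1: derive span(i,g) via R0 from knows(i,g)
round 1: derive span(b,d) via R2 from knows(b,g), link(g,d)
round 1: derive span(d,a) via R2 from knows(d,f), link(f,a)
round 1: derive span(d,d) via R2 from knows(d,f), link(f,d)
round 1: derive span(d,h) via R2 from knows(d,f), link(f,h)
round 1: derive span(e,b) via R2 from knows(e,i), link(i,b)
round 1: derive span(e,f) via R2 from knows(e,i), link(i,f)
round 1: derive span(f,b) via R2 from knows(f,i), link(i,b)
round 1: derive span(f,f) via R2 from knows(f,i), link(i,f)
round 1: derive span(g,b) via R2 from knows(g,i), link(i,b)
round 1: derive span(g,f) via R2 from knows(g,i), link(i,f)
round 1: derive span(h,a) via R2 from knows(h,f), link(f,a)
round 1: derive span(h,b) via R2 from knows(h,f), link(f,b)
round 1: derive span(h,d) via R2 from knows(h,f), link(f,d)
round 1: derive span(h,h) via R2 from knows(h,f), link(f,h)
round 1: derive span(i,d) via R2 from knows(i,g), link(g,d)
round 2: derive span(b,a) via R1 from span(b,d), edge(d,a)
round 2: derive span(b,e) via R1 from span(b,d), edge(d,e)
round 2: derive span(d,e) via R1 from span(d,b), edge(b,e)
round 2: derive span(e,e) via R1 from span(e,b), edge(b,e)
round 2: derive span(e,h) via R1 from span(e,i), edge(i,h)
round 2: derive span(f,e) via R1 from span(f,b), edge(b,e)
round 2: derive span(f,h) via R1 from span(f,i), edge(i,h)
round 2: derive span(g,e) via R1 from span(g,b), edge(b,e)
round 2: derive span(h,e) via R1 from span(h,b), edge(b,e)
round 2: derive span(i,a) via R1 from span(i,d), edge(d,a)
round 2: derive span(i,e) via R1 from span(i,d), edge(d,e)
round 3: derive span(b,f) via R1 from span(b,e), edge(e,f)
round 3: derive span(b,h) via R1 from span(b,a), edge(a,h)
round 3: derive span(e,g) via R1 from span(e,e), edge(e,g)
round 3: derive span(f,g) via R1 from span(f,e), edge(e,g)
round 3: derive span(g,g) via R1 from span(g,e), edge(e,g)
round 3: derive span(h,g) via R1 from span(h,e), edge(e,g)
round 3: derive span(i,f) via R1 from span(i,e), edge(e,f)
round 3: derive span(i,h) via R1 from span(i,a), edge(a,h)
round 4: derive span(b,b) via R1 from span(b,f), edge(f,b)
round 4: derive span(i,b) via R1 from span(i,f), edge(f,b)

no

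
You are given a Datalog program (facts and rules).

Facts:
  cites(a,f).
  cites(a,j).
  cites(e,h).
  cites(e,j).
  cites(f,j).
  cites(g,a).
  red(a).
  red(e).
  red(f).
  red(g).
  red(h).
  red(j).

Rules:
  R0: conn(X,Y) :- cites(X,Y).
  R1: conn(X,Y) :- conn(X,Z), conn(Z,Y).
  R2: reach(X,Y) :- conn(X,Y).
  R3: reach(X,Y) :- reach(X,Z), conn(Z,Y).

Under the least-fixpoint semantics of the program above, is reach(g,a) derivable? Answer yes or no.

yes

round 1: derive conn(a,f) via R0 from cites(a,f)
round 1: derive conn(a,j) via R0 from cites(a,j)
round 1: derive conn(e,h) via R0 from cites(e,h)
round 1: derive conn(e,j) via R0 from cites(e,j)
round 1: derive conn(f,j) via R0 from cites(f,j)
round 1: derive conn(g,a) via R0 from cites(g,a)
round 2: derive conn(g,f) via R1 from conn(g,a), conn(a,f)
round 2: derive conn(g,j) via R1 from conn(g,a), conn(a,j)
round 2: derive reach(a,f) via R2 from conn(a,f)
round 2: derive reach(a,j) via R2 from conn(a,j)
round 2: derive reach(e,h) via R2 from conn(e,h)
round 2: derive reach(e,j) via R2 from conn(e,j)
round 2: derive reach(f,j) via R2 from conn(f,j)
round 2: derive reach(g,a) via R2 from conn(g,a)
round 3: derive reach(g,f) via R2 from conn(g,f)
round 3: derive reach(g,j) via R2 from conn(g,j)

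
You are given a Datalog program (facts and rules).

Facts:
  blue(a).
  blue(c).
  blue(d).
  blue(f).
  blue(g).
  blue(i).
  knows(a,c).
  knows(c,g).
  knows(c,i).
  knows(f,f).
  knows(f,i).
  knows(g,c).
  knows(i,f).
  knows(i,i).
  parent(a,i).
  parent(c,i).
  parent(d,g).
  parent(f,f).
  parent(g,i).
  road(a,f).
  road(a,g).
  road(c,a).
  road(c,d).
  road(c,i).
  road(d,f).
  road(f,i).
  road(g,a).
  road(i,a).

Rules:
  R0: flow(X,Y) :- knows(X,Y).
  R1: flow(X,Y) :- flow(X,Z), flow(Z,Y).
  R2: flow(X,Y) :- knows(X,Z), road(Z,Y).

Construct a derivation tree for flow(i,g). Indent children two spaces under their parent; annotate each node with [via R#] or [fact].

round 1: derive flow(a,c) via R0 from knows(a,c)
round 1: derive flow(c,g) via R0 from knows(c,g)
round 1: derive flow(c,i) via R0 from knows(c,i)
round 1: derive flow(f,f) via R0 from knows(f,f)
round 1: derive flow(f,i) via R0 from knows(f,i)
round 1: derive flow(g,c) via R0 from knows(g,c)
round 1: derive flow(i,f) via R0 from knows(i,f)
round 1: derive flow(i,i) via R0 from knows(i,i)
round 1: derive flow(a,a) via R2 from knows(a,c), road(c,a)
round 1: derive flow(a,d) via R2 from knows(a,c), road(c,d)
round 1: derive flow(a,i) via R2 from knows(a,c), road(c,i)
round 1: derive flow(c,a) via R2 from knows(c,g), road(g,a)
round 1: derive flow(f,a) via R2 from knows(f,i), road(i,a)
round 1: derive flow(g,a) via R2 from knows(g,c), road(c,a)
round 1: derive flow(g,d) via R2 from knows(g,c), road(c,d)
round 1: derive flow(g,i) via R2 from knows(g,c), road(c,i)
round 1: derive flow(i,a) via R2 from knows(i,i), road(i,a)
round 2: derive flow(a,f) via R1 from flow(a,i), flow(i,f)
round 2: derive flow(a,g) via R1 from flow(a,c), flow(c,g)
round 2: derive flow(c,c) via R1 from flow(c,a), flow(a,c)
round 2: derive flow(c,d) via R1 from flow(c,a), flow(a,d)
round 2: derive flow(c,f) via R1 from flow(c,i), flow(i,f)
round 2: derive flow(f,c) via R1 from flow(f,a), flow(a,c)
round 2: derive flow(f,d) via R1 from flow(f,a), flow(a,d)
round 2: derive flow(g,f) via R1 from flow(g,i), flow(i,f)
round 2: derive flow(g,g) via R1 from flow(g,c), flow(c,g)
round 2: derive flow(i,c) via R1 from flow(i,a), flow(a,c)
round 2: derive flow(i,d) via R1 from flow(i,a), flow(a,d)
round 3: derive flow(f,g) via R1 from flow(f,a), flow(a,g)
round 3: derive flow(i,g) via R1 from flow(i,a), flow(a,g)

flow(i,g)  [via R1]
  flow(i,a)  [via R2]
    knows(i,i)  [fact]
    road(i,a)  [fact]
  flow(a,g)  [via R1]
    flow(a,c)  [via R0]
      knows(a,c)  [fact]
    flow(c,g)  [via R0]
      knows(c,g)  [fact]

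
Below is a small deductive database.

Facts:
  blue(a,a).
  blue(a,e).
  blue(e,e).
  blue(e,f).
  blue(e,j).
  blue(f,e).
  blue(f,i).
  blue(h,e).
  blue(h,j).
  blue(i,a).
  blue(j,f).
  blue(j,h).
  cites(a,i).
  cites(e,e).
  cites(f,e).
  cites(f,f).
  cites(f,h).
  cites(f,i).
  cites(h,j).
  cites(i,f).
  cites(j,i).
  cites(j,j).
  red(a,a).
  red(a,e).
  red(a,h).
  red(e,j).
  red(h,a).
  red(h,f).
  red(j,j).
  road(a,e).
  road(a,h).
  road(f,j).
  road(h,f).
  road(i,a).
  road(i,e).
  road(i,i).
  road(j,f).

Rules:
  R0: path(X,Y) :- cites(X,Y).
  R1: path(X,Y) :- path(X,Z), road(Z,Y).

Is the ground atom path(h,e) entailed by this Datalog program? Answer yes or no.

round 1: derive path(a,i) via R0 from cites(a,i)
round 1: derive path(e,e) via R0 from cites(e,e)
round 1: derive path(f,e) via R0 from cites(f,e)
round 1: derive path(f,f) via R0 from cites(f,f)
round 1: derive path(f,h) via R0 from cites(f,h)
round 1: derive path(f,i) via R0 from cites(f,i)
round 1: derive path(h,j) via R0 from cites(h,j)
round 1: derive path(i,f) via R0 from cites(i,f)
round 1: derive path(j,i) via R0 from cites(j,i)
round 1: derive path(j,j) via R0 from cites(j,j)
round 2: derive path(a,a) via R1 from path(a,i), road(i,a)
round 2: derive path(a,e) via R1 from path(a,i), road(i,e)
round 2: derive path(f,a) via R1 from path(f,i), road(i,a)
round 2: derive path(f,j) via R1 from path(f,f), road(f,j)
round 2: derive path(h,f) via R1 from path(h,j), road(j,f)
round 2: derive path(i,j) via R1 from path(i,f), road(f,j)
round 2: derive path(j,a) via R1 from path(j,i), road(i,a)
round 2: derive path(j,e) via R1 from path(j,i), road(i,e)
round 2: derive path(j,f) via R1 from path(j,j), road(j,f)
round 3: derive path(a,h) via R1 from path(a,a), road(a,h)
round 3: derive path(j,h) via R1 from path(j,a), road(a,h)
round 4: derive path(a,f) via R1 from path(a,h), road(h,f)
round 5: derive path(a,j) via R1 from path(a,f), road(f,j)

no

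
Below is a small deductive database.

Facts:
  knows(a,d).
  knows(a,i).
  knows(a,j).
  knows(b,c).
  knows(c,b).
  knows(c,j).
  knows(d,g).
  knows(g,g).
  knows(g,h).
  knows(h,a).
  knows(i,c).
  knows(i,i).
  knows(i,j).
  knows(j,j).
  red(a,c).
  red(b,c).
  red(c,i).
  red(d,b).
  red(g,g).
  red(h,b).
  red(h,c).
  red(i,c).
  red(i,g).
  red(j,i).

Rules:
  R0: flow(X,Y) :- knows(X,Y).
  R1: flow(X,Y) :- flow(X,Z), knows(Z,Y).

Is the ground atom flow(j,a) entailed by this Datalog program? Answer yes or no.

no

round 1: derive flow(a,d) via R0 from knows(a,d)
round 1: derive flow(a,i) via R0 from knows(a,i)
round 1: derive flow(a,j) via R0 from knows(a,j)
round 1: derive flow(b,c) via R0 from knows(b,c)
round 1: derive flow(c,b) via R0 from knows(c,b)
round 1: derive flow(c,j) via R0 from knows(c,j)
round 1: derive flow(d,g) via R0 from knows(d,g)
round 1: derive flow(g,g) via R0 from knows(g,g)
round 1: derive flow(g,h) via R0 from knows(g,h)
round 1: derive flow(h,a) via R0 from knows(h,a)
round 1: derive flow(i,c) via R0 from knows(i,c)
round 1: derive flow(i,i) via R0 from knows(i,i)
round 1: derive flow(i,j) via R0 from knows(i,j)
round 1: derive flow(j,j) via R0 from knows(j,j)
round 2: derive flow(a,c) via R1 from flow(a,i), knows(i,c)
round 2: derive flow(a,g) via R1 from flow(a,d), knows(d,g)
round 2: derive flow(b,b) via R1 from flow(b,c), knows(c,b)
round 2: derive flow(b,j) via R1 from flow(b,c), knows(c,j)
round 2: derive flow(c,c) via R1 from flow(c,b), knows(b,c)
round 2: derive flow(d,h) via R1 from flow(d,g), knows(g,h)
round 2: derive flow(g,a) via R1 from flow(g,h), knows(h,a)
round 2: derive flow(h,d) via R1 from flow(h,a), knows(a,d)
round 2: derive flow(h,i) via R1 from flow(h,a), knows(a,i)
round 2: derive flow(h,j) via R1 from flow(h,a), knows(a,j)
round 2: derive flow(i,b) via R1 from flow(i,c), knows(c,b)
round 3: derive flow(a,b) via R1 from flow(a,c), knows(c,b)
round 3: derive flow(a,h) via R1 from flow(a,g), knows(g,h)
round 3: derive flow(d,a) via R1 from flow(d,h), knows(h,a)
round 3: derive flow(g,d) via R1 from flow(g,a), knows(a,d)
round 3: derive flow(g,i) via R1 from flow(g,a), knows(a,i)
round 3: derive flow(g,j) via R1 from flow(g,a), knows(a,j)
round 3: derive flow(h,c) via R1 from flow(h,i), knows(i,c)
round 3: derive flow(h,g) via R1 from flow(h,d), knows(d,g)
round 4: derive flow(a,a) via R1 from flow(a,h), knows(h,a)
round 4: derive flow(d,d) via R1 from flow(d,a), knows(a,d)
round 4: derive flow(d,i) via R1 from flow(d,a), knows(a,i)
round 4: derive flow(d,j) via R1 from flow(d,a), knows(a,j)
round 4: derive flow(g,c) via R1 from flow(g,i), knows(i,c)
round 4: derive flow(h,b) via R1 from flow(h,c), knows(c,b)
round 4: derive flow(h,h) via R1 from flow(h,g), knows(g,h)
round 5: derive flow(d,c) via R1 from flow(d,i), knows(i,c)
round 5: derive flow(g,b) via R1 from flow(g,c), knows(c,b)
round 6: derive flow(d,b) via R1 from flow(d,c), knows(c,b)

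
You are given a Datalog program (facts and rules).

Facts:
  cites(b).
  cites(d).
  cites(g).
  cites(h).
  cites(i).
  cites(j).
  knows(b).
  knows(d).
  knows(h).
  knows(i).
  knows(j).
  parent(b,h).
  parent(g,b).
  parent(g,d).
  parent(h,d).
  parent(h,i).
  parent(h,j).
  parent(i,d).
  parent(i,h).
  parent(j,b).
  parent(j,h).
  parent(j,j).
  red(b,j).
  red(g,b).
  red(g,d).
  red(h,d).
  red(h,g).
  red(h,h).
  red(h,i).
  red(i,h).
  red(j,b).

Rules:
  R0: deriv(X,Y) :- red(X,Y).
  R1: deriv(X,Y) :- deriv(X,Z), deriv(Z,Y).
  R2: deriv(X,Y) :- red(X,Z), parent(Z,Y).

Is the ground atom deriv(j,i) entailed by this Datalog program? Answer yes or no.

round 1: derive deriv(b,j) via R0 from red(b,j)
round 1: derive deriv(g,b) via R0 from red(g,b)
round 1: derive deriv(g,d) via R0 from red(g,d)
round 1: derive deriv(h,d) via R0 from red(h,d)
round 1: derive deriv(h,g) via R0 from red(h,g)
round 1: derive deriv(h,h) via R0 from red(h,h)
round 1: derive deriv(h,i) via R0 from red(h,i)
round 1: derive deriv(i,h) via R0 from red(i,h)
round 1: derive deriv(j,b) via R0 from red(j,b)
round 1: derive deriv(b,b) via R2 from red(b,j), parent(j,b)
round 1: derive deriv(b,h) via R2 from red(b,j), parent(j,h)
round 1: derive deriv(g,h) via R2 from red(g,b), parent(b,h)
round 1: derive deriv(h,b) via R2 from red(h,g), parent(g,b)
round 1: derive deriv(h,j) via R2 from red(h,h), parent(h,j)
round 1: derive deriv(i,d) via R2 from red(i,h), parent(h,d)
round 1: derive deriv(i,i) via R2 from red(i,h), parent(h,i)
round 1: derive deriv(i,j) via R2 from red(i,h), parent(h,j)
round 1: derive deriv(j,h) via R2 from red(j,b), parent(b,h)
round 2: derive deriv(b,d) via R1 from deriv(b,h), deriv(h,d)
round 2: derive deriv(b,g) via R1 from deriv(b,h), deriv(h,g)
round 2: derive deriv(b,i) via R1 from deriv(b,h), deriv(h,i)
round 2: derive deriv(g,g) via R1 from deriv(g,h), deriv(h,g)
round 2: derive deriv(g,i) via R1 from deriv(g,h), deriv(h,i)
round 2: derive deriv(g,j) via R1 from deriv(g,b), deriv(b,j)
round 2: derive deriv(i,b) via R1 from deriv(i,h), deriv(h,b)
round 2: derive deriv(i,g) via R1 from deriv(i,h), deriv(h,g)
round 2: derive deriv(j,d) via R1 from deriv(j,h), deriv(h,d)
round 2: derive deriv(j,g) via R1 from deriv(j,h), deriv(h,g)
round 2: derive deriv(j,i) via R1 from deriv(j,h), deriv(h,i)
round 2: derive deriv(j,j) via R1 from deriv(j,b), deriv(b,j)

yes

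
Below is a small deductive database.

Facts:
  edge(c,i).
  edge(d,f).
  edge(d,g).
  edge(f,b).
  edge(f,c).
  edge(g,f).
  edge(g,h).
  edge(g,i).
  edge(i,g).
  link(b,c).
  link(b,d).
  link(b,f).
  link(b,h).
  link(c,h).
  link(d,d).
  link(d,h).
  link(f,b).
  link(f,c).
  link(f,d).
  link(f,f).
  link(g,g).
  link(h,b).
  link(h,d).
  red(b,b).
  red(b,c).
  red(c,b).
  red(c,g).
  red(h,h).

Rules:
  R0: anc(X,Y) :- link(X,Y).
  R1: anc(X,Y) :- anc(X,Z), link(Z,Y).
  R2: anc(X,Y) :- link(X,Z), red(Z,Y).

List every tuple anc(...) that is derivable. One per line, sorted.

round 1: derive anc(b,c) via R0 from link(b,c)
round 1: derive anc(b,d) via R0 from link(b,d)
round 1: derive anc(b,f) via R0 from link(b,f)
round 1: derive anc(b,h) via R0 from link(b,h)
round 1: derive anc(c,h) via R0 from link(c,h)
round 1: derive anc(d,d) via R0 from link(d,d)
round 1: derive anc(d,h) via R0 from link(d,h)
round 1: derive anc(f,b) via R0 from link(f,b)
round 1: derive anc(f,c) via R0 from link(f,c)
round 1: derive anc(f,d) via R0 from link(f,d)
round 1: derive anc(f,f) via R0 from link(f,f)
round 1: derive anc(g,g) via R0 from link(g,g)
round 1: derive anc(h,b) via R0 from link(h,b)
round 1: derive anc(h,d) via R0 from link(h,d)
round 1: derive anc(b,b) via R2 from link(b,c), red(c,b)
round 1: derive anc(b,g) via R2 from link(b,c), red(c,g)
round 1: derive anc(f,g) via R2 from link(f,c), red(c,g)
round 1: derive anc(h,c) via R2 from link(h,b), red(b,c)
round 2: derive anc(c,b) via R1 from anc(c,h), link(h,b)
round 2: derive anc(c,d) via R1 from anc(c,h), link(h,d)
round 2: derive anc(d,b) via R1 from anc(d,h), link(h,b)
round 2: derive anc(f,h) via R1 from anc(f,b), link(b,h)
round 2: derive anc(h,f) via R1 from anc(h,b), link(b,f)
round 2: derive anc(h,h) via R1 from anc(h,b), link(b,h)
round 3: derive anc(c,c) via R1 from anc(c,b), link(b,c)
round 3: derive anc(c,f) via R1 from anc(c,b), link(b,f)
round 3: derive anc(d,c) via R1 from anc(d,b), link(b,c)
round 3: derive anc(d,f) via R1 from anc(d,b), link(b,f)

anc(b,b)
anc(b,c)
anc(b,d)
anc(b,f)
anc(b,g)
anc(b,h)
anc(c,b)
anc(c,c)
anc(c,d)
anc(c,f)
anc(c,h)
anc(d,b)
anc(d,c)
anc(d,d)
anc(d,f)
anc(d,h)
anc(f,b)
anc(f,c)
anc(f,d)
anc(f,f)
anc(f,g)
anc(f,h)
anc(g,g)
anc(h,b)
anc(h,c)
anc(h,d)
anc(h,f)
anc(h,h)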